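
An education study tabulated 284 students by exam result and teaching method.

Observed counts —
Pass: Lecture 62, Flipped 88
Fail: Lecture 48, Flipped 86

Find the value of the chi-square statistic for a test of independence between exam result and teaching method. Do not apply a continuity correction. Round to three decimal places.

Row totals: 150, 134. Column totals: 110, 174. Grand total N = 284.
Expected counts (row total × column total / N):
  Pass, Lecture: 150×110/284 = 58.0986
  Pass, Flipped: 150×174/284 = 91.9014
  Fail, Lecture: 134×110/284 = 51.9014
  Fail, Flipped: 134×174/284 = 82.0986
Contributions (O − E)²/E:
  (62 − 58.0986)²/58.0986 = 0.2620
  (88 − 91.9014)²/91.9014 = 0.1656
  (48 − 51.9014)²/51.9014 = 0.2933
  (86 − 82.0986)²/82.0986 = 0.1854
χ² = 0.2620 + 0.1656 + 0.2933 + 0.1854 = 0.906

0.906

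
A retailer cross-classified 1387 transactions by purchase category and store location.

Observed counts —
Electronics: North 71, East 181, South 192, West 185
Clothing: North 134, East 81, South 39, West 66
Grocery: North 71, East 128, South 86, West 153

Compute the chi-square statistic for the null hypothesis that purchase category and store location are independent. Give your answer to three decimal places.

152.415

Row totals: 629, 320, 438. Column totals: 276, 390, 317, 404. Grand total N = 1387.
Expected counts (row total × column total / N):
  Electronics, North: 629×276/1387 = 125.16510
  Electronics, East: 629×390/1387 = 176.86373
  Electronics, South: 629×317/1387 = 143.75847
  Electronics, West: 629×404/1387 = 183.21269
  Clothing, North: 320×276/1387 = 63.67700
  Clothing, East: 320×390/1387 = 89.97837
  Clothing, South: 320×317/1387 = 73.13627
  Clothing, West: 320×404/1387 = 93.20836
  Grocery, North: 438×276/1387 = 87.15789
  Grocery, East: 438×390/1387 = 123.15789
  Grocery, South: 438×317/1387 = 100.10526
  Grocery, West: 438×404/1387 = 127.57895
Contributions (O − E)²/E:
  (71 − 125.16510)²/125.16510 = 23.4399
  (181 − 176.86373)²/176.86373 = 0.0967
  (192 − 143.75847)²/143.75847 = 16.1886
  (185 − 183.21269)²/183.21269 = 0.0174
  (134 − 63.67700)²/63.67700 = 77.6626
  (81 − 89.97837)²/89.97837 = 0.8959
  (39 − 73.13627)²/73.13627 = 15.9331
  (66 − 93.20836)²/93.20836 = 7.9424
  (71 − 87.15789)²/87.15789 = 2.9955
  (128 − 123.15789)²/123.15789 = 0.1904
  (86 − 100.10526)²/100.10526 = 1.9875
  (153 − 127.57895)²/127.57895 = 5.0653
χ² = 23.4399 + 0.0967 + 16.1886 + 0.0174 + 77.6626 + 0.8959 + 15.9331 + 7.9424 + 2.9955 + 0.1904 + 1.9875 + 5.0653 = 152.415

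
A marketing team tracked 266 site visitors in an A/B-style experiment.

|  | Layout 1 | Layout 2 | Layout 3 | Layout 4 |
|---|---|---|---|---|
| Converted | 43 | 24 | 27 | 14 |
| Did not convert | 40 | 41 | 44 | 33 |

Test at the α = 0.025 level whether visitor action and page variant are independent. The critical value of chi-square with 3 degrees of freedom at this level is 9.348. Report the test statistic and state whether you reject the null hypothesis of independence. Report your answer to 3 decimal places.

Row totals: 108, 158. Column totals: 83, 65, 71, 47. Grand total N = 266.
Expected counts (row total × column total / N):
  Converted, Layout 1: 108×83/266 = 33.69925
  Converted, Layout 2: 108×65/266 = 26.39098
  Converted, Layout 3: 108×71/266 = 28.82707
  Converted, Layout 4: 108×47/266 = 19.08271
  Did not convert, Layout 1: 158×83/266 = 49.30075
  Did not convert, Layout 2: 158×65/266 = 38.60902
  Did not convert, Layout 3: 158×71/266 = 42.17293
  Did not convert, Layout 4: 158×47/266 = 27.91729
Contributions (O − E)²/E:
  (43 − 33.69925)²/33.69925 = 2.5669
  (24 − 26.39098)²/26.39098 = 0.2166
  (27 − 28.82707)²/28.82707 = 0.1158
  (14 − 19.08271)²/19.08271 = 1.3538
  (40 − 49.30075)²/49.30075 = 1.7546
  (41 − 38.60902)²/38.60902 = 0.1481
  (44 − 42.17293)²/42.17293 = 0.0792
  (33 − 27.91729)²/27.91729 = 0.9254
χ² = 2.5669 + 0.2166 + 0.1158 + 1.3538 + 1.7546 + 0.1481 + 0.0792 + 0.9254 = 7.160
df = (2−1)(4−1) = 3. Since 7.160 < 9.348, fail to reject the null hypothesis of independence at α = 0.025.

7.160; fail to reject H₀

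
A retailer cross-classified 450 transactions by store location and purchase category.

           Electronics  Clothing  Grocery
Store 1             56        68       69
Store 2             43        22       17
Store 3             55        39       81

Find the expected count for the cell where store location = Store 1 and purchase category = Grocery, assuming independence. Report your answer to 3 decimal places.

Row total (Store 1) = 193; column total (Grocery) = 167; grand total N = 450.
Expected count = (row total × column total) / N = 193 × 167 / 450 = 71.624.

71.624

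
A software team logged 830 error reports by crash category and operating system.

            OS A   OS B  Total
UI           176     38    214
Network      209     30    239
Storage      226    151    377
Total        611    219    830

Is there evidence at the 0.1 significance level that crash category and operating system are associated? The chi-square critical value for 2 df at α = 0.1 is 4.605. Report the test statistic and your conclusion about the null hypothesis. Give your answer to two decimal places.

68.01; reject H₀

Grand total N = 830.
Expected counts (row total × column total / N):
  UI, OS A: 214×611/830 = 157.535
  UI, OS B: 214×219/830 = 56.465
  Network, OS A: 239×611/830 = 175.939
  Network, OS B: 239×219/830 = 63.061
  Storage, OS A: 377×611/830 = 277.527
  Storage, OS B: 377×219/830 = 99.473
Contributions (O − E)²/E:
  (176 − 157.535)²/157.535 = 2.1643
  (38 − 56.465)²/56.465 = 6.0384
  (209 − 175.939)²/175.939 = 6.2125
  (30 − 63.061)²/63.061 = 17.3329
  (226 − 277.527)²/277.527 = 9.5668
  (151 − 99.473)²/99.473 = 26.6910
χ² = 2.1643 + 6.0384 + 6.2125 + 17.3329 + 9.5668 + 26.6910 = 68.01
df = (3−1)(2−1) = 2. Since 68.01 > 4.605, reject the null hypothesis of independence at α = 0.1.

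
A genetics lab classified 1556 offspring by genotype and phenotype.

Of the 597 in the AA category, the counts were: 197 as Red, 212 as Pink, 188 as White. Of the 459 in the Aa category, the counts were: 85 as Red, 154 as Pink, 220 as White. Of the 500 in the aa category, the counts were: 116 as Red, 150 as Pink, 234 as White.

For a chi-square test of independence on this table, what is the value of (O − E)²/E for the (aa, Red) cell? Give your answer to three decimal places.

Row total (aa) = 500; column total (Red) = 398; N = 1556.
Expected count E = 500 × 398 / 1556 = 127.8920.
Contribution = (O − E)²/E = (116 − 127.8920)² / 127.8920 = 1.106.

1.106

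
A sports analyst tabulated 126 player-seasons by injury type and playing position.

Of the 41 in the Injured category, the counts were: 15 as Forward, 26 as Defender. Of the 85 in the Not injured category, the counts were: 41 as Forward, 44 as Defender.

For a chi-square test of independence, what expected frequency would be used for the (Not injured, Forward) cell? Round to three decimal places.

37.778

Row total (Not injured) = 85; column total (Forward) = 56; grand total N = 126.
Expected count = (row total × column total) / N = 85 × 56 / 126 = 37.778.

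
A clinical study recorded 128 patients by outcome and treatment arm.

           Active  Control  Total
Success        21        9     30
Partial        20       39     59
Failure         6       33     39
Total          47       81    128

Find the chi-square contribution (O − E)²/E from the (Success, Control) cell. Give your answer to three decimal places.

5.251

Row total (Success) = 30; column total (Control) = 81; N = 128.
Expected count E = 30 × 81 / 128 = 18.9844.
Contribution = (O − E)²/E = (9 − 18.9844)² / 18.9844 = 5.251.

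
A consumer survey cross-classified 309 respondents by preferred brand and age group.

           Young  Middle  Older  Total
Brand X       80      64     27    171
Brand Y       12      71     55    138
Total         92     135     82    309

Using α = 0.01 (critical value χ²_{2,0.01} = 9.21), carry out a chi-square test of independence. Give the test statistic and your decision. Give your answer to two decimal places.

57.31; reject H₀

Grand total N = 309.
Expected counts (row total × column total / N):
  Brand X, Young: 171×92/309 = 50.9126
  Brand X, Middle: 171×135/309 = 74.7087
  Brand X, Older: 171×82/309 = 45.3786
  Brand Y, Young: 138×92/309 = 41.0874
  Brand Y, Middle: 138×135/309 = 60.2913
  Brand Y, Older: 138×82/309 = 36.6214
Contributions (O − E)²/E:
  (80 − 50.9126)²/50.9126 = 16.6182
  (64 − 74.7087)²/74.7087 = 1.5350
  (27 − 45.3786)²/45.3786 = 7.4434
  (12 − 41.0874)²/41.0874 = 20.5921
  (71 − 60.2913)²/60.2913 = 1.9020
  (55 − 36.6214)²/36.6214 = 9.2234
χ² = 16.6182 + 1.5350 + 7.4434 + 20.5921 + 1.9020 + 9.2234 = 57.31
df = (2−1)(3−1) = 2. Since 57.31 > 9.21, reject the null hypothesis of independence at α = 0.01.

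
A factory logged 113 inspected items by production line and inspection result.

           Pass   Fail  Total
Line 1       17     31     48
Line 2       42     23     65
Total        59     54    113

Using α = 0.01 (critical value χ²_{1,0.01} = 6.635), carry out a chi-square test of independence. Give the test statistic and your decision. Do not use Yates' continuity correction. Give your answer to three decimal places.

9.434; reject H₀

Grand total N = 113.
Expected counts (row total × column total / N):
  Line 1, Pass: 48×59/113 = 25.06195
  Line 1, Fail: 48×54/113 = 22.93805
  Line 2, Pass: 65×59/113 = 33.93805
  Line 2, Fail: 65×54/113 = 31.06195
Contributions (O − E)²/E:
  (17 − 25.06195)²/25.06195 = 2.5934
  (31 − 22.93805)²/22.93805 = 2.8335
  (42 − 33.93805)²/33.93805 = 1.9151
  (23 − 31.06195)²/31.06195 = 2.0924
χ² = 2.5934 + 2.8335 + 1.9151 + 2.0924 = 9.434
df = (2−1)(2−1) = 1. Since 9.434 > 6.635, reject the null hypothesis of independence at α = 0.01.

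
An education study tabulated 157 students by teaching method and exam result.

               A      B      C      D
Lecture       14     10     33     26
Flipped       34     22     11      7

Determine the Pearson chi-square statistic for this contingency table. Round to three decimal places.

34.370

Row totals: 83, 74. Column totals: 48, 32, 44, 33. Grand total N = 157.
Expected counts (row total × column total / N):
  Lecture, A: 83×48/157 = 25.3758
  Lecture, B: 83×32/157 = 16.9172
  Lecture, C: 83×44/157 = 23.2611
  Lecture, D: 83×33/157 = 17.4459
  Flipped, A: 74×48/157 = 22.6242
  Flipped, B: 74×32/157 = 15.0828
  Flipped, C: 74×44/157 = 20.7389
  Flipped, D: 74×33/157 = 15.5541
Contributions (O − E)²/E:
  (14 − 25.3758)²/25.3758 = 5.0997
  (10 − 16.9172)²/16.9172 = 2.8283
  (33 − 23.2611)²/23.2611 = 4.0775
  (26 − 17.4459)²/17.4459 = 4.1943
  (34 − 22.6242)²/22.6242 = 5.7199
  (22 − 15.0828)²/15.0828 = 3.1723
  (11 − 20.7389)²/20.7389 = 4.5733
  (7 − 15.5541)²/15.5541 = 4.7044
χ² = 5.0997 + 2.8283 + 4.0775 + 4.1943 + 5.7199 + 3.1723 + 4.5733 + 4.7044 = 34.370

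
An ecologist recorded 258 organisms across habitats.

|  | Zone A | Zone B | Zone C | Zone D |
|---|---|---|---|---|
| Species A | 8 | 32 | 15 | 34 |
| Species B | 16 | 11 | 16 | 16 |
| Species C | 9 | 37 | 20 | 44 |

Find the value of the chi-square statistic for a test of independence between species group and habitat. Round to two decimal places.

20.16

Row totals: 89, 59, 110. Column totals: 33, 80, 51, 94. Grand total N = 258.
Expected counts (row total × column total / N):
  Species A, Zone A: 89×33/258 = 11.384
  Species A, Zone B: 89×80/258 = 27.597
  Species A, Zone C: 89×51/258 = 17.593
  Species A, Zone D: 89×94/258 = 32.426
  Species B, Zone A: 59×33/258 = 7.547
  Species B, Zone B: 59×80/258 = 18.295
  Species B, Zone C: 59×51/258 = 11.663
  Species B, Zone D: 59×94/258 = 21.496
  Species C, Zone A: 110×33/258 = 14.070
  Species C, Zone B: 110×80/258 = 34.109
  Species C, Zone C: 110×51/258 = 21.744
  Species C, Zone D: 110×94/258 = 40.078
Contributions (O − E)²/E:
  (8 − 11.384)²/11.384 = 1.0059
  (32 − 27.597)²/27.597 = 0.7025
  (15 − 17.593)²/17.593 = 0.3822
  (34 − 32.426)²/32.426 = 0.0764
  (16 − 7.547)²/7.547 = 9.4678
  (11 − 18.295)²/18.295 = 2.9088
  (16 − 11.663)²/11.663 = 1.6128
  (16 − 21.496)²/21.496 = 1.4052
  (9 − 14.070)²/14.070 = 1.8269
  (37 − 34.109)²/34.109 = 0.2450
  (20 − 21.744)²/21.744 = 0.1399
  (44 − 40.078)²/40.078 = 0.3838
χ² = 1.0059 + 0.7025 + 0.3822 + 0.0764 + 9.4678 + 2.9088 + 1.6128 + 1.4052 + 1.8269 + 0.2450 + 0.1399 + 0.3838 = 20.16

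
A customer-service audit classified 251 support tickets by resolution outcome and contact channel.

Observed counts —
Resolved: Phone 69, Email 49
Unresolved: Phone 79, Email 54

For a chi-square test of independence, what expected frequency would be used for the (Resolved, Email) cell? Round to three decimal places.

48.422

Row total (Resolved) = 118; column total (Email) = 103; grand total N = 251.
Expected count = (row total × column total) / N = 118 × 103 / 251 = 48.422.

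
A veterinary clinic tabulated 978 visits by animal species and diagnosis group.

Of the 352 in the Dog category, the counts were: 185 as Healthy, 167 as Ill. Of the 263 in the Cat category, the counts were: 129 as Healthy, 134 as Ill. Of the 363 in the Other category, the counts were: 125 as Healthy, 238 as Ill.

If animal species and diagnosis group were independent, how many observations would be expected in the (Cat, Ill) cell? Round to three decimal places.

Row total (Cat) = 263; column total (Ill) = 539; grand total N = 978.
Expected count = (row total × column total) / N = 263 × 539 / 978 = 144.946.

144.946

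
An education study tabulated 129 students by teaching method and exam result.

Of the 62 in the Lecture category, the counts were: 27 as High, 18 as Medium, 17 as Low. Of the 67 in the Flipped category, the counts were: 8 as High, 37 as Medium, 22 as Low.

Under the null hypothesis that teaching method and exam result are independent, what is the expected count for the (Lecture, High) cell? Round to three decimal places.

16.822

Row total (Lecture) = 62; column total (High) = 35; grand total N = 129.
Expected count = (row total × column total) / N = 62 × 35 / 129 = 16.822.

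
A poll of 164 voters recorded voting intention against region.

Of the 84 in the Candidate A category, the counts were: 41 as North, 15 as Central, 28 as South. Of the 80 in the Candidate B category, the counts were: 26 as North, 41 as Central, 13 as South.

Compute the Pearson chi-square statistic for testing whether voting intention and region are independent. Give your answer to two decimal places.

20.83

Row totals: 84, 80. Column totals: 67, 56, 41. Grand total N = 164.
Expected counts (row total × column total / N):
  Candidate A, North: 84×67/164 = 34.317
  Candidate A, Central: 84×56/164 = 28.683
  Candidate A, South: 84×41/164 = 21.000
  Candidate B, North: 80×67/164 = 32.683
  Candidate B, Central: 80×56/164 = 27.317
  Candidate B, South: 80×41/164 = 20.000
Contributions (O − E)²/E:
  (41 − 34.317)²/34.317 = 1.3015
  (15 − 28.683)²/28.683 = 6.5274
  (28 − 21.000)²/21.000 = 2.3333
  (26 − 32.683)²/32.683 = 1.3665
  (41 − 27.317)²/27.317 = 6.8538
  (13 − 20.000)²/20.000 = 2.4500
χ² = 1.3015 + 6.5274 + 2.3333 + 1.3665 + 6.8538 + 2.4500 = 20.83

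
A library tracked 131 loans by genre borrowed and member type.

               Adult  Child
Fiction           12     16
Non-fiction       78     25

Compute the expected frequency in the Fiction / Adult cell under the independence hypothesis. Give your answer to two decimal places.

Row total (Fiction) = 28; column total (Adult) = 90; grand total N = 131.
Expected count = (row total × column total) / N = 28 × 90 / 131 = 19.24.

19.24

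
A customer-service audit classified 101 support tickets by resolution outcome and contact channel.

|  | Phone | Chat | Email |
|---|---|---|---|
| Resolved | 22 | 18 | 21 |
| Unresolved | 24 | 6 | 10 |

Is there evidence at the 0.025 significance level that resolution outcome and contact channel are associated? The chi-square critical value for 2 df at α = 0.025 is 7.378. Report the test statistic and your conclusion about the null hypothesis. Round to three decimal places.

Row totals: 61, 40. Column totals: 46, 24, 31. Grand total N = 101.
Expected counts (row total × column total / N):
  Resolved, Phone: 61×46/101 = 27.7822
  Resolved, Chat: 61×24/101 = 14.4950
  Resolved, Email: 61×31/101 = 18.7228
  Unresolved, Phone: 40×46/101 = 18.2178
  Unresolved, Chat: 40×24/101 = 9.5050
  Unresolved, Email: 40×31/101 = 12.2772
Contributions (O − E)²/E:
  (22 − 27.7822)²/27.7822 = 1.2034
  (18 − 14.4950)²/14.4950 = 0.8475
  (21 − 18.7228)²/18.7228 = 0.2770
  (24 − 18.2178)²/18.2178 = 1.8352
  (6 − 9.5050)²/9.5050 = 1.2925
  (10 − 12.2772)²/12.2772 = 0.4224
χ² = 1.2034 + 0.8475 + 0.2770 + 1.8352 + 1.2925 + 0.4224 = 5.878
df = (2−1)(3−1) = 2. Since 5.878 < 7.378, fail to reject the null hypothesis of independence at α = 0.025.

5.878; fail to reject H₀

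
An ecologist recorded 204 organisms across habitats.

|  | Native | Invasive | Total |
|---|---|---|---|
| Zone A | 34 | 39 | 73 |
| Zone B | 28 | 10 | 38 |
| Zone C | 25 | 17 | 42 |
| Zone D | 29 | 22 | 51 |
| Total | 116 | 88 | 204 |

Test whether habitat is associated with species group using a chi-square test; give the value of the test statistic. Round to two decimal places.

7.65

Grand total N = 204.
Expected counts (row total × column total / N):
  Zone A, Native: 73×116/204 = 41.510
  Zone A, Invasive: 73×88/204 = 31.490
  Zone B, Native: 38×116/204 = 21.608
  Zone B, Invasive: 38×88/204 = 16.392
  Zone C, Native: 42×116/204 = 23.882
  Zone C, Invasive: 42×88/204 = 18.118
  Zone D, Native: 51×116/204 = 29.000
  Zone D, Invasive: 51×88/204 = 22.000
Contributions (O − E)²/E:
  (34 − 41.510)²/41.510 = 1.3587
  (39 − 31.490)²/31.490 = 1.7910
  (28 − 21.608)²/21.608 = 1.8909
  (10 − 16.392)²/16.392 = 2.4925
  (25 − 23.882)²/23.882 = 0.0523
  (17 − 18.118)²/18.118 = 0.0690
  (29 − 29.000)²/29.000 = 0.0000
  (22 − 22.000)²/22.000 = 0.0000
χ² = 1.3587 + 1.7910 + 1.8909 + 2.4925 + 0.0523 + 0.0690 + 0.0000 + 0.0000 = 7.65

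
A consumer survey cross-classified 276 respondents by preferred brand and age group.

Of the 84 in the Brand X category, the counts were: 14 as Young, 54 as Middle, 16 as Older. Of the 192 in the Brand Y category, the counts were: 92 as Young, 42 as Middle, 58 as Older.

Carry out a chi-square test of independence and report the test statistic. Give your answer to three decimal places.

47.791

Row totals: 84, 192. Column totals: 106, 96, 74. Grand total N = 276.
Expected counts (row total × column total / N):
  Brand X, Young: 84×106/276 = 32.2609
  Brand X, Middle: 84×96/276 = 29.2174
  Brand X, Older: 84×74/276 = 22.5217
  Brand Y, Young: 192×106/276 = 73.7391
  Brand Y, Middle: 192×96/276 = 66.7826
  Brand Y, Older: 192×74/276 = 51.4783
Contributions (O − E)²/E:
  (14 − 32.2609)²/32.2609 = 10.3364
  (54 − 29.2174)²/29.2174 = 21.0209
  (16 − 22.5217)²/22.5217 = 1.8885
  (92 − 73.7391)²/73.7391 = 4.5222
  (42 − 66.7826)²/66.7826 = 9.1967
  (58 − 51.4783)²/51.4783 = 0.8262
χ² = 10.3364 + 21.0209 + 1.8885 + 4.5222 + 9.1967 + 0.8262 = 47.791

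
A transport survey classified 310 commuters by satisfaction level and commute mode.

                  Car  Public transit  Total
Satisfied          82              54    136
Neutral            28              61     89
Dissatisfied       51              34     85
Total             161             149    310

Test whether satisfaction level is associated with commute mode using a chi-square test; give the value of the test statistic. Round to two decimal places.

Grand total N = 310.
Expected counts (row total × column total / N):
  Satisfied, Car: 136×161/310 = 70.632
  Satisfied, Public transit: 136×149/310 = 65.368
  Neutral, Car: 89×161/310 = 46.223
  Neutral, Public transit: 89×149/310 = 42.777
  Dissatisfied, Car: 85×161/310 = 44.145
  Dissatisfied, Public transit: 85×149/310 = 40.855
Contributions (O − E)²/E:
  (82 − 70.632)²/70.632 = 1.8296
  (54 − 65.368)²/65.368 = 1.9770
  (28 − 46.223)²/46.223 = 7.1843
  (61 − 42.777)²/42.777 = 7.7630
  (51 − 44.145)²/44.145 = 1.0645
  (34 − 40.855)²/40.855 = 1.1502
χ² = 1.8296 + 1.9770 + 7.1843 + 7.7630 + 1.0645 + 1.1502 = 20.97

20.97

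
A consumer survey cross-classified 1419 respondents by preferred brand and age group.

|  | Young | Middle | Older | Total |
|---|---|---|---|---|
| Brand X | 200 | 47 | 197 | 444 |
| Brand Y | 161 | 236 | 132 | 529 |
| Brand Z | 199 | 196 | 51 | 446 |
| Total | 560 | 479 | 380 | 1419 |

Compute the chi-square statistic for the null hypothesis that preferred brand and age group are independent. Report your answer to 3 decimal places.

211.413

Grand total N = 1419.
Expected counts (row total × column total / N):
  Brand X, Young: 444×560/1419 = 175.2220
  Brand X, Middle: 444×479/1419 = 149.8774
  Brand X, Older: 444×380/1419 = 118.9006
  Brand Y, Young: 529×560/1419 = 208.7667
  Brand Y, Middle: 529×479/1419 = 178.5701
  Brand Y, Older: 529×380/1419 = 141.6631
  Brand Z, Young: 446×560/1419 = 176.0113
  Brand Z, Middle: 446×479/1419 = 150.5525
  Brand Z, Older: 446×380/1419 = 119.4362
Contributions (O − E)²/E:
  (200 − 175.2220)²/175.2220 = 3.5038
  (47 − 149.8774)²/149.8774 = 70.6161
  (197 − 118.9006)²/118.9006 = 51.2993
  (161 − 208.7667)²/208.7667 = 10.9292
  (236 − 178.5701)²/178.5701 = 18.4700
  (132 − 141.6631)²/141.6631 = 0.6591
  (199 − 176.0113)²/176.0113 = 3.0025
  (196 − 150.5525)²/150.5525 = 13.7193
  (51 − 119.4362)²/119.4362 = 39.2135
χ² = 3.5038 + 70.6161 + 51.2993 + 10.9292 + 18.4700 + 0.6591 + 3.0025 + 13.7193 + 39.2135 = 211.413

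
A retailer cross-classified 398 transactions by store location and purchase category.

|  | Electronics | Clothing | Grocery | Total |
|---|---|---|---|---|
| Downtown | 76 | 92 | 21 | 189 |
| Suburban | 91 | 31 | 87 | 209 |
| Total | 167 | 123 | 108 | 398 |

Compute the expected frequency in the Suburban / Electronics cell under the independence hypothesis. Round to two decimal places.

87.70

Row total (Suburban) = 209; column total (Electronics) = 167; grand total N = 398.
Expected count = (row total × column total) / N = 209 × 167 / 398 = 87.70.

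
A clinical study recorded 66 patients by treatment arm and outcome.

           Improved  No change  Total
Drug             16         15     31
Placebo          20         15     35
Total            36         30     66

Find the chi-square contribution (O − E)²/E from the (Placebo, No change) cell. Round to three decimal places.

0.052

Row total (Placebo) = 35; column total (No change) = 30; N = 66.
Expected count E = 35 × 30 / 66 = 15.9091.
Contribution = (O − E)²/E = (15 − 15.9091)² / 15.9091 = 0.052.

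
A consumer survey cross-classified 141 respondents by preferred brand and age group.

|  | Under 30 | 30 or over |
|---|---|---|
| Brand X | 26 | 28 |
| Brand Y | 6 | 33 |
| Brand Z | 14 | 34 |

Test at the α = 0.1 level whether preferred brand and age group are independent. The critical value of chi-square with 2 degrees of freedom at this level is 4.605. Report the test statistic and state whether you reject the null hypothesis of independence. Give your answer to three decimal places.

Row totals: 54, 39, 48. Column totals: 46, 95. Grand total N = 141.
Expected counts (row total × column total / N):
  Brand X, Under 30: 54×46/141 = 17.6170
  Brand X, 30 or over: 54×95/141 = 36.3830
  Brand Y, Under 30: 39×46/141 = 12.7234
  Brand Y, 30 or over: 39×95/141 = 26.2766
  Brand Z, Under 30: 48×46/141 = 15.6596
  Brand Z, 30 or over: 48×95/141 = 32.3404
Contributions (O − E)²/E:
  (26 − 17.6170)²/17.6170 = 3.9890
  (28 − 36.3830)²/36.3830 = 1.9315
  (6 − 12.7234)²/12.7234 = 3.5528
  (33 − 26.2766)²/26.2766 = 1.7203
  (14 − 15.6596)²/15.6596 = 0.1759
  (34 − 32.3404)²/32.3404 = 0.0852
χ² = 3.9890 + 1.9315 + 3.5528 + 1.7203 + 0.1759 + 0.0852 = 11.455
df = (3−1)(2−1) = 2. Since 11.455 > 4.605, reject the null hypothesis of independence at α = 0.1.

11.455; reject H₀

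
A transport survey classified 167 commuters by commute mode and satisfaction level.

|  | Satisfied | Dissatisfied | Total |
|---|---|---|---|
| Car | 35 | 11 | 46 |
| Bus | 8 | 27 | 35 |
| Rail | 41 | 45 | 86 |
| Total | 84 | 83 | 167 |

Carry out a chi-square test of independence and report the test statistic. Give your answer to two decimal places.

23.02

Grand total N = 167.
Expected counts (row total × column total / N):
  Car, Satisfied: 46×84/167 = 23.138
  Car, Dissatisfied: 46×83/167 = 22.862
  Bus, Satisfied: 35×84/167 = 17.605
  Bus, Dissatisfied: 35×83/167 = 17.395
  Rail, Satisfied: 86×84/167 = 43.257
  Rail, Dissatisfied: 86×83/167 = 42.743
Contributions (O − E)²/E:
  (35 − 23.138)²/23.138 = 6.0812
  (11 − 22.862)²/22.862 = 6.1546
  (8 − 17.605)²/17.605 = 5.2403
  (27 − 17.395)²/17.395 = 5.3036
  (41 − 43.257)²/43.257 = 0.1178
  (45 − 42.743)²/42.743 = 0.1192
χ² = 6.0812 + 6.1546 + 5.2403 + 5.3036 + 0.1178 + 0.1192 = 23.02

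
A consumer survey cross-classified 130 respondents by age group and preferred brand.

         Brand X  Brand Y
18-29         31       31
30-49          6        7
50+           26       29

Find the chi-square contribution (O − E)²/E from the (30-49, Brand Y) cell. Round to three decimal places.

0.013

Row total (30-49) = 13; column total (Brand Y) = 67; N = 130.
Expected count E = 13 × 67 / 130 = 6.7000.
Contribution = (O − E)²/E = (7 − 6.7000)² / 6.7000 = 0.013.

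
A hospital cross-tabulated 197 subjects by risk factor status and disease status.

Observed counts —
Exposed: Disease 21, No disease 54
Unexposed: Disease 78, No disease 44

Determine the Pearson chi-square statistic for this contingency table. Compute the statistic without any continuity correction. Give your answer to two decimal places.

Row totals: 75, 122. Column totals: 99, 98. Grand total N = 197.
Expected counts (row total × column total / N):
  Exposed, Disease: 75×99/197 = 37.690
  Exposed, No disease: 75×98/197 = 37.310
  Unexposed, Disease: 122×99/197 = 61.310
  Unexposed, No disease: 122×98/197 = 60.690
Contributions (O − E)²/E:
  (21 − 37.690)²/37.690 = 7.3907
  (54 − 37.310)²/37.310 = 7.4660
  (78 − 61.310)²/61.310 = 4.5434
  (44 − 60.690)²/60.690 = 4.5898
χ² = 7.3907 + 7.4660 + 4.5434 + 4.5898 = 23.99

23.99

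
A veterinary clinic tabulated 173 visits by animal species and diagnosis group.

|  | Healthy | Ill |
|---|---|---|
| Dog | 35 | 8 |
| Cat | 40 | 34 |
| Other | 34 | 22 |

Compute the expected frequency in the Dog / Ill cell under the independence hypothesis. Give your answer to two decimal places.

Row total (Dog) = 43; column total (Ill) = 64; grand total N = 173.
Expected count = (row total × column total) / N = 43 × 64 / 173 = 15.91.

15.91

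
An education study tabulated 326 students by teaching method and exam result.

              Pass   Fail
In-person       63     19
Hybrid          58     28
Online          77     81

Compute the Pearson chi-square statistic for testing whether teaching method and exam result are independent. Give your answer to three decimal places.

Row totals: 82, 86, 158. Column totals: 198, 128. Grand total N = 326.
Expected counts (row total × column total / N):
  In-person, Pass: 82×198/326 = 49.8037
  In-person, Fail: 82×128/326 = 32.1963
  Hybrid, Pass: 86×198/326 = 52.2331
  Hybrid, Fail: 86×128/326 = 33.7669
  Online, Pass: 158×198/326 = 95.9632
  Online, Fail: 158×128/326 = 62.0368
Contributions (O − E)²/E:
  (63 − 49.8037)²/49.8037 = 3.4966
  (19 − 32.1963)²/32.1963 = 5.4088
  (58 − 52.2331)²/52.2331 = 0.6367
  (28 − 33.7669)²/33.7669 = 0.9849
  (77 − 95.9632)²/95.9632 = 3.7473
  (81 − 62.0368)²/62.0368 = 5.7966
χ² = 3.4966 + 5.4088 + 0.6367 + 0.9849 + 3.7473 + 5.7966 = 20.071

20.071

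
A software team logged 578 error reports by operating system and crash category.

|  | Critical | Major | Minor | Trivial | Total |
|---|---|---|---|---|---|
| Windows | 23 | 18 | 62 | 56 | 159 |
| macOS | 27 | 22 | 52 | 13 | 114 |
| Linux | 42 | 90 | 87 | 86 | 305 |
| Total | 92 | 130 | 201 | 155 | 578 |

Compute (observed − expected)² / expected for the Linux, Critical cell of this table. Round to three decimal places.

Row total (Linux) = 305; column total (Critical) = 92; N = 578.
Expected count E = 305 × 92 / 578 = 48.5467.
Contribution = (O − E)²/E = (42 − 48.5467)² / 48.5467 = 0.883.

0.883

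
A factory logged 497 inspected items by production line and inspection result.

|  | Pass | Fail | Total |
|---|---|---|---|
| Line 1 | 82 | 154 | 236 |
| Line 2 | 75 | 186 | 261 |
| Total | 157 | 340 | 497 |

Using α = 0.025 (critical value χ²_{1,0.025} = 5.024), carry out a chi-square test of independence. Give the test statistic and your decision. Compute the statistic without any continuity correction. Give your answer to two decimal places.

2.07; fail to reject H₀

Grand total N = 497.
Expected counts (row total × column total / N):
  Line 1, Pass: 236×157/497 = 74.551
  Line 1, Fail: 236×340/497 = 161.449
  Line 2, Pass: 261×157/497 = 82.449
  Line 2, Fail: 261×340/497 = 178.551
Contributions (O − E)²/E:
  (82 − 74.551)²/74.551 = 0.7443
  (154 − 161.449)²/161.449 = 0.3437
  (75 − 82.449)²/82.449 = 0.6730
  (186 − 178.551)²/178.551 = 0.3108
χ² = 0.7443 + 0.3437 + 0.6730 + 0.3108 = 2.07
df = (2−1)(2−1) = 1. Since 2.07 < 5.024, fail to reject the null hypothesis of independence at α = 0.025.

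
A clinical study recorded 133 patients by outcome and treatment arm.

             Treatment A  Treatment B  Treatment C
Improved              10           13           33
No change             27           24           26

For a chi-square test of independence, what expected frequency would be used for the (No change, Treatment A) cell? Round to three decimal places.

21.421

Row total (No change) = 77; column total (Treatment A) = 37; grand total N = 133.
Expected count = (row total × column total) / N = 77 × 37 / 133 = 21.421.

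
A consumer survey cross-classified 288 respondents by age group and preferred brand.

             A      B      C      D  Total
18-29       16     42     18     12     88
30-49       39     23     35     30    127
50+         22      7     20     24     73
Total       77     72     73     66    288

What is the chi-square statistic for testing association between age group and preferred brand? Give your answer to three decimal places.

38.694

Grand total N = 288.
Expected counts (row total × column total / N):
  18-29, A: 88×77/288 = 23.5278
  18-29, B: 88×72/288 = 22.0000
  18-29, C: 88×73/288 = 22.3056
  18-29, D: 88×66/288 = 20.1667
  30-49, A: 127×77/288 = 33.9549
  30-49, B: 127×72/288 = 31.7500
  30-49, C: 127×73/288 = 32.1910
  30-49, D: 127×66/288 = 29.1042
  50+, A: 73×77/288 = 19.5174
  50+, B: 73×72/288 = 18.2500
  50+, C: 73×73/288 = 18.5035
  50+, D: 73×66/288 = 16.7292
Contributions (O − E)²/E:
  (16 − 23.5278)²/23.5278 = 2.4085
  (42 − 22.0000)²/22.0000 = 18.1818
  (18 − 22.3056)²/22.3056 = 0.8311
  (12 − 20.1667)²/20.1667 = 3.3072
  (39 − 33.9549)²/33.9549 = 0.7496
  (23 − 31.7500)²/31.7500 = 2.4114
  (35 − 32.1910)²/32.1910 = 0.2451
  (30 − 29.1042)²/29.1042 = 0.0276
  (22 − 19.5174)²/19.5174 = 0.3158
  (7 − 18.2500)²/18.2500 = 6.9349
  (20 − 18.5035)²/18.5035 = 0.1210
  (24 − 16.7292)²/16.7292 = 3.1600
χ² = 2.4085 + 18.1818 + 0.8311 + 3.3072 + 0.7496 + 2.4114 + 0.2451 + 0.0276 + 0.3158 + 6.9349 + 0.1210 + 3.1600 = 38.694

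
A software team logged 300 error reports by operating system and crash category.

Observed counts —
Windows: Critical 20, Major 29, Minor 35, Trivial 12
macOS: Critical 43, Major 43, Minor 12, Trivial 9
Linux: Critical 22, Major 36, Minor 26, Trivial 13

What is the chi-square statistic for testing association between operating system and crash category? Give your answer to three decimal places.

24.654

Row totals: 96, 107, 97. Column totals: 85, 108, 73, 34. Grand total N = 300.
Expected counts (row total × column total / N):
  Windows, Critical: 96×85/300 = 27.2000
  Windows, Major: 96×108/300 = 34.5600
  Windows, Minor: 96×73/300 = 23.3600
  Windows, Trivial: 96×34/300 = 10.8800
  macOS, Critical: 107×85/300 = 30.3167
  macOS, Major: 107×108/300 = 38.5200
  macOS, Minor: 107×73/300 = 26.0367
  macOS, Trivial: 107×34/300 = 12.1267
  Linux, Critical: 97×85/300 = 27.4833
  Linux, Major: 97×108/300 = 34.9200
  Linux, Minor: 97×73/300 = 23.6033
  Linux, Trivial: 97×34/300 = 10.9933
Contributions (O − E)²/E:
  (20 − 27.2000)²/27.2000 = 1.9059
  (29 − 34.5600)²/34.5600 = 0.8945
  (35 − 23.3600)²/23.3600 = 5.8001
  (12 − 10.8800)²/10.8800 = 0.1153
  (43 − 30.3167)²/30.3167 = 5.3062
  (43 − 38.5200)²/38.5200 = 0.5210
  (12 − 26.0367)²/26.0367 = 7.5674
  (9 − 12.1267)²/12.1267 = 0.8062
  (22 − 27.4833)²/27.4833 = 1.0940
  (36 − 34.9200)²/34.9200 = 0.0334
  (26 − 23.6033)²/23.6033 = 0.2434
  (13 − 10.9933)²/10.9933 = 0.3663
χ² = 1.9059 + 0.8945 + 5.8001 + 0.1153 + 5.3062 + 0.5210 + 7.5674 + 0.8062 + 1.0940 + 0.0334 + 0.2434 + 0.3663 = 24.654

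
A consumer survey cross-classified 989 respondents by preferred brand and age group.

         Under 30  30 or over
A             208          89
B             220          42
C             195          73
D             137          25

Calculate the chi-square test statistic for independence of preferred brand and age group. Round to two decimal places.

Row totals: 297, 262, 268, 162. Column totals: 760, 229. Grand total N = 989.
Expected counts (row total × column total / N):
  A, Under 30: 297×760/989 = 228.231
  A, 30 or over: 297×229/989 = 68.769
  B, Under 30: 262×760/989 = 201.335
  B, 30 or over: 262×229/989 = 60.665
  C, Under 30: 268×760/989 = 205.945
  C, 30 or over: 268×229/989 = 62.055
  D, Under 30: 162×760/989 = 124.489
  D, 30 or over: 162×229/989 = 37.511
Contributions (O − E)²/E:
  (208 − 228.231)²/228.231 = 1.7933
  (89 − 68.769)²/68.769 = 5.9517
  (220 − 201.335)²/201.335 = 1.7304
  (42 − 60.665)²/60.665 = 5.7427
  (195 − 205.945)²/205.945 = 0.5817
  (73 − 62.055)²/62.055 = 1.9304
  (137 − 124.489)²/124.489 = 1.2573
  (25 − 37.511)²/37.511 = 4.1728
χ² = 1.7933 + 5.9517 + 1.7304 + 5.7427 + 0.5817 + 1.9304 + 1.2573 + 4.1728 = 23.16

23.16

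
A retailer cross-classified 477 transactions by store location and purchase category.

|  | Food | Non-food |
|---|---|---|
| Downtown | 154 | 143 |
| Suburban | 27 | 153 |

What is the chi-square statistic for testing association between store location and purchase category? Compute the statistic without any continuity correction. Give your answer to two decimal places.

Row totals: 297, 180. Column totals: 181, 296. Grand total N = 477.
Expected counts (row total × column total / N):
  Downtown, Food: 297×181/477 = 112.698
  Downtown, Non-food: 297×296/477 = 184.302
  Suburban, Food: 180×181/477 = 68.302
  Suburban, Non-food: 180×296/477 = 111.698
Contributions (O − E)²/E:
  (154 − 112.698)²/112.698 = 15.1365
  (143 − 184.302)²/184.302 = 9.2558
  (27 − 68.302)²/68.302 = 24.9752
  (153 − 111.698)²/111.698 = 15.2720
χ² = 15.1365 + 9.2558 + 24.9752 + 15.2720 = 64.64

64.64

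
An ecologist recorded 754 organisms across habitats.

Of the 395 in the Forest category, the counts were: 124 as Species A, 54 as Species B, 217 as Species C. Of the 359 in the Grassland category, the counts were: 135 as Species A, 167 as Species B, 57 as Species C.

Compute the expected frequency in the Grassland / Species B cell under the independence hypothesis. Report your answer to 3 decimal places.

Row total (Grassland) = 359; column total (Species B) = 221; grand total N = 754.
Expected count = (row total × column total) / N = 359 × 221 / 754 = 105.224.

105.224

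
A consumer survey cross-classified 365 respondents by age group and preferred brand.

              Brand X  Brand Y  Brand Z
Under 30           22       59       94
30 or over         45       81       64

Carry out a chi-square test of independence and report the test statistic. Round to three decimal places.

16.460

Row totals: 175, 190. Column totals: 67, 140, 158. Grand total N = 365.
Expected counts (row total × column total / N):
  Under 30, Brand X: 175×67/365 = 32.1233
  Under 30, Brand Y: 175×140/365 = 67.1233
  Under 30, Brand Z: 175×158/365 = 75.7534
  30 or over, Brand X: 190×67/365 = 34.8767
  30 or over, Brand Y: 190×140/365 = 72.8767
  30 or over, Brand Z: 190×158/365 = 82.2466
Contributions (O − E)²/E:
  (22 − 32.1233)²/32.1233 = 3.1902
  (59 − 67.1233)²/67.1233 = 0.9831
  (94 − 75.7534)²/75.7534 = 4.3950
  (45 − 34.8767)²/34.8767 = 2.9384
  (81 − 72.8767)²/72.8767 = 0.9055
  (64 − 82.2466)²/82.2466 = 4.0481
χ² = 3.1902 + 0.9831 + 4.3950 + 2.9384 + 0.9055 + 4.0481 = 16.460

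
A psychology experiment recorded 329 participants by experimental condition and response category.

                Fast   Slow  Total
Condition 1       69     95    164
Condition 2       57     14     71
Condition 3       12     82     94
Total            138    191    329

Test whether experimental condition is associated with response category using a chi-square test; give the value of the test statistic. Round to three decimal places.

75.719

Grand total N = 329.
Expected counts (row total × column total / N):
  Condition 1, Fast: 164×138/329 = 68.7903
  Condition 1, Slow: 164×191/329 = 95.2097
  Condition 2, Fast: 71×138/329 = 29.7812
  Condition 2, Slow: 71×191/329 = 41.2188
  Condition 3, Fast: 94×138/329 = 39.4286
  Condition 3, Slow: 94×191/329 = 54.5714
Contributions (O − E)²/E:
  (69 − 68.7903)²/68.7903 = 0.0006
  (95 − 95.2097)²/95.2097 = 0.0005
  (57 − 29.7812)²/29.7812 = 24.8769
  (14 − 41.2188)²/41.2188 = 17.9739
  (12 − 39.4286)²/39.4286 = 19.0808
  (82 − 54.5714)²/54.5714 = 13.7861
χ² = 0.0006 + 0.0005 + 24.8769 + 17.9739 + 19.0808 + 13.7861 = 75.719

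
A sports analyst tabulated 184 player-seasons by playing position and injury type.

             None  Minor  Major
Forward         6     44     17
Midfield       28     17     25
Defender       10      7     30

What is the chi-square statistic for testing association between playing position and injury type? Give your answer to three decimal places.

Row totals: 67, 70, 47. Column totals: 44, 68, 72. Grand total N = 184.
Expected counts (row total × column total / N):
  Forward, None: 67×44/184 = 16.02174
  Forward, Minor: 67×68/184 = 24.76087
  Forward, Major: 67×72/184 = 26.21739
  Midfield, None: 70×44/184 = 16.73913
  Midfield, Minor: 70×68/184 = 25.86957
  Midfield, Major: 70×72/184 = 27.39130
  Defender, None: 47×44/184 = 11.23913
  Defender, Minor: 47×68/184 = 17.36957
  Defender, Major: 47×72/184 = 18.39130
Contributions (O − E)²/E:
  (6 − 16.02174)²/16.02174 = 6.2687
  (44 − 24.76087)²/24.76087 = 14.9488
  (17 − 26.21739)²/26.21739 = 3.2406
  (28 − 16.73913)²/16.73913 = 7.5755
  (17 − 25.86957)²/25.86957 = 3.0410
  (25 − 27.39130)²/27.39130 = 0.2088
  (10 − 11.23913)²/11.23913 = 0.1366
  (7 − 17.36957)²/17.36957 = 6.1906
  (30 − 18.39130)²/18.39130 = 7.3275
χ² = 6.2687 + 14.9488 + 3.2406 + 7.5755 + 3.0410 + 0.2088 + 0.1366 + 6.1906 + 7.3275 = 48.938

48.938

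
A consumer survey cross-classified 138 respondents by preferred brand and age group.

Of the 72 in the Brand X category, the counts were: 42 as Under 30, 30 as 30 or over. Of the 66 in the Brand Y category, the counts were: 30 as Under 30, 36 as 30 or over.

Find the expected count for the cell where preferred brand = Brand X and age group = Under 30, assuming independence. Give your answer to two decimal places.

Row total (Brand X) = 72; column total (Under 30) = 72; grand total N = 138.
Expected count = (row total × column total) / N = 72 × 72 / 138 = 37.57.

37.57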